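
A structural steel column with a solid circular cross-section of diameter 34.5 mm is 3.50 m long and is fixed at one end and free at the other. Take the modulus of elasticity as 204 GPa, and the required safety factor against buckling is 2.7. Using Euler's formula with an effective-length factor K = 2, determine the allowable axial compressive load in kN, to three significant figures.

P_allow = 1.06 kN

I = πd⁴/64 = π×34.5⁴/64 = 69540 mm⁴.
Effective length L_e = KL = 2×3.50 m = 7000 mm.
Euler critical load P_cr = π²EI/L_e² = π²×204000×69540/7000² = 2857 N.
P_allow = P_cr/n = 2857/2.7 = 1058 N.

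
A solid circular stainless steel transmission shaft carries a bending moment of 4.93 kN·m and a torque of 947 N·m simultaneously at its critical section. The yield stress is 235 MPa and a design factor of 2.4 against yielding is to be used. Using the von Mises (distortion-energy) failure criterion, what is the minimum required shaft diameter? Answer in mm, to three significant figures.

d = 80.4 mm

σ_allow = σ_y/n = 235/2.4 = 97.92 MPa.
For a solid shaft σ_b = 32M/(πd³) and τ = 16T/(πd³), so the von Mises stress is σ' = (16/πd³)·√(4M²+3T²).
√(4M²+3T²) = √(4×(4.930×10^6)² + 3×(947000)²) = 9.996×10^6 N·mm.
d³ = 16×9.996×10^6/(π×97.92) = 519900 mm³.
d = 80.41 mm.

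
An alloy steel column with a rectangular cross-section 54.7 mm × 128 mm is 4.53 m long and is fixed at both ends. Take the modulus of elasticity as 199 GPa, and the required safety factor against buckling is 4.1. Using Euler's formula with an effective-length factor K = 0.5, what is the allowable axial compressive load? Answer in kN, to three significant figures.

P_allow = 163 kN

Buckling occurs about the weak axis: I_min = h·b³/12 = 128×54.7³/12 = 1.746×10^6 mm⁴ (b = 54.7 mm is the smaller dimension).
Effective length L_e = KL = 0.5×4.53 m = 2265 mm.
Euler critical load P_cr = π²EI/L_e² = π²×199000×1.746×10^6/2265² = 668400 N.
P_allow = P_cr/n = 668400/4.1 = 163000 N.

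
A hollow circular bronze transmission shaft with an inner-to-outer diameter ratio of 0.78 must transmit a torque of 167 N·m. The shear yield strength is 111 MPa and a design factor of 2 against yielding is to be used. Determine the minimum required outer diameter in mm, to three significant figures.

d_o = 29.0 mm

τ_allow = 111/2 = 55.50 MPa.
For a hollow shaft τ = 16T/[πd_o³(1−k⁴)] with k = 0.78, so 1−k⁴ = 0.6298.
d_o³ = 16T/[π τ_allow (1−k⁴)] = 16×167000/(π×55.50×0.6298) = 24330 mm³.
d_o = 28.98 mm.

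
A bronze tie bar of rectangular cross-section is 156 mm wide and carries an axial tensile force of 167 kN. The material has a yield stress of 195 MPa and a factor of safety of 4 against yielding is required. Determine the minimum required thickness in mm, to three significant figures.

σ_allow = 195/4 = 48.75 MPa.
Required area A = F/σ_allow = 167000/48.75 = 3426 mm².
t = A/w = 3426/156 = 21.96 mm.

t = 22.0 mm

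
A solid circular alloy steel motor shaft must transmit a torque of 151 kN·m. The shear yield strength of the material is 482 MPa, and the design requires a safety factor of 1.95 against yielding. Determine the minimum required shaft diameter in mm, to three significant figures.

d = 146 mm

Allowable shear stress τ_allow = 482/1.95 = 247.2 MPa.
For a solid shaft τ = 16T/(πd³), so d³ = 16T/(π τ_allow) = 16×1.5100×10^8/(π×247.2) = 3.111×10^6 mm³.
d = (3.111×10^6)^(1/3) = 146.0 mm.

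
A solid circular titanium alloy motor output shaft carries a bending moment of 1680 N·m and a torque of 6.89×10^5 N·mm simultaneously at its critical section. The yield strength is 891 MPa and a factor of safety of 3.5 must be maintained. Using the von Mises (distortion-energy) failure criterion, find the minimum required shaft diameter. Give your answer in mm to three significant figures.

σ_allow = σ_y/n = 891/3.5 = 254.6 MPa.
For a solid shaft σ_b = 32M/(πd³) and τ = 16T/(πd³), so the von Mises stress is σ' = (16/πd³)·√(4M²+3T²).
√(4M²+3T²) = √(4×(1.680×10^6)² + 3×(689000)²) = 3.566×10^6 N·mm.
d³ = 16×3.566×10^6/(π×254.6) = 71330 mm³.
d = 41.47 mm.

d = 41.5 mm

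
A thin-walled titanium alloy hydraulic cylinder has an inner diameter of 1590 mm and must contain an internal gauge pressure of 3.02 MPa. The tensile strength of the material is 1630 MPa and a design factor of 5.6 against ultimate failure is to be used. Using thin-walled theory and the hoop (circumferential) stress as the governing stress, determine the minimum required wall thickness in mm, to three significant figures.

σ_allow = 1630/5.6 = 291.1 MPa.
Hoop stress σ_h = pD/(2t), so t = pD/(2σ_allow) = 3.02×1590/(2×291.1) = 8.248 mm.

t = 8.25 mm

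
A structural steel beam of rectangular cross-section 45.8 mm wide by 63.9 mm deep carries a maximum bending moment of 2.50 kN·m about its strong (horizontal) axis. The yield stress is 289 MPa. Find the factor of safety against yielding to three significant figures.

n = 3.60

Section modulus S = bh²/6 = 45.8×63.9²/6 = 31170 mm³.
σ = M/S = 2500000/31170 = 80.21 MPa.
n = 289/80.21 = 3.603.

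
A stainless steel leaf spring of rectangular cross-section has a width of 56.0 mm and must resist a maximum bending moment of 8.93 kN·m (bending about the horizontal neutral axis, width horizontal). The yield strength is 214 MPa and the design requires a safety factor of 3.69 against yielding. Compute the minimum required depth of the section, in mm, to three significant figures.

σ_allow = 214/3.69 = 57.99 MPa.
For a rectangular section σ = 6M/(bh²), so h² = 6M/(b σ_allow) = 6×8930000/(56.0×57.99) = 16500 mm².
h = 128.4 mm.

h = 128 mm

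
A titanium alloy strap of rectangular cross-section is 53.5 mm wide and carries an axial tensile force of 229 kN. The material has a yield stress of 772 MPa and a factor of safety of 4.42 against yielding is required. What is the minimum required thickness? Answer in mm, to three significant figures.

σ_allow = 772/4.42 = 174.7 MPa.
Required area A = F/σ_allow = 229000/174.7 = 1311 mm².
t = A/w = 1311/53.5 = 24.51 mm.

t = 24.5 mm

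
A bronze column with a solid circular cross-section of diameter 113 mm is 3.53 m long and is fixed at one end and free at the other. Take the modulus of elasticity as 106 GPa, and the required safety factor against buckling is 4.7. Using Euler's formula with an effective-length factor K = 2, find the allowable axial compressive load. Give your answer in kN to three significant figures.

I = πd⁴/64 = π×113⁴/64 = 8.004×10^6 mm⁴.
Effective length L_e = KL = 2×3.53 m = 7060 mm.
Euler critical load P_cr = π²EI/L_e² = π²×106000×8.004×10^6/7060² = 168000 N.
P_allow = P_cr/n = 168000/4.7 = 35740 N.

P_allow = 35.7 kN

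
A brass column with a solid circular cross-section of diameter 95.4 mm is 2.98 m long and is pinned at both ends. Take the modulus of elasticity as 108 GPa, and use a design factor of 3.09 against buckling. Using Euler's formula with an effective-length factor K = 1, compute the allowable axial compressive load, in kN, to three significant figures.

I = πd⁴/64 = π×95.4⁴/64 = 4.066×10^6 mm⁴.
Effective length L_e = KL = 1×2.98 m = 2980 mm.
Euler critical load P_cr = π²EI/L_e² = π²×108000×4.066×10^6/2980² = 488000 N.
P_allow = P_cr/n = 488000/3.09 = 157900 N.

P_allow = 158 kN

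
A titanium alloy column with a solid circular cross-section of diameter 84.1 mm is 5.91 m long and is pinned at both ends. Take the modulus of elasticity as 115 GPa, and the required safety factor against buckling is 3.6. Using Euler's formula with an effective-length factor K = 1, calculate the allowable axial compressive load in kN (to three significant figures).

I = πd⁴/64 = π×84.1⁴/64 = 2.456×10^6 mm⁴.
Effective length L_e = KL = 1×5.91 m = 5910 mm.
Euler critical load P_cr = π²EI/L_e² = π²×115000×2.456×10^6/5910² = 79800 N.
P_allow = P_cr/n = 79800/3.6 = 22170 N.

P_allow = 22.2 kN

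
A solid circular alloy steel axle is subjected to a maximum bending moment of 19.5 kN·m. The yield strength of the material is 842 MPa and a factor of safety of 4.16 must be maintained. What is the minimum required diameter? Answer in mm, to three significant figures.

d = 99.4 mm

σ_allow = 842/4.16 = 202.4 MPa.
For a solid circular section σ = 32M/(πd³), so d³ = 32M/(π σ_allow) = 32×1.9500×10^7/(π×202.4) = 981300 mm³.
d = 99.37 mm.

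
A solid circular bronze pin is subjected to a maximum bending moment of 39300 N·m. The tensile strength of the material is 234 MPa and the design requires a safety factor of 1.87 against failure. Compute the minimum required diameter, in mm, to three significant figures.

σ_allow = 234/1.87 = 125.1 MPa.
For a solid circular section σ = 32M/(πd³), so d³ = 32M/(π σ_allow) = 32×3.9300×10^7/(π×125.1) = 3.199×10^6 mm³.
d = 147.3 mm.

d = 147 mm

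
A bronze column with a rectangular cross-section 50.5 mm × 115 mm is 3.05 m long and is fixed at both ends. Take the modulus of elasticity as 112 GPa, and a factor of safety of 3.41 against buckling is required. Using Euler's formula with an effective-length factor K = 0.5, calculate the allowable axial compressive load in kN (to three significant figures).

Buckling occurs about the weak axis: I_min = h·b³/12 = 115×50.5³/12 = 1.234×10^6 mm⁴ (b = 50.5 mm is the smaller dimension).
Effective length L_e = KL = 0.5×3.05 m = 1525 mm.
Euler critical load P_cr = π²EI/L_e² = π²×112000×1.234×10^6/1525² = 586600 N.
P_allow = P_cr/n = 586600/3.41 = 172000 N.

P_allow = 172 kN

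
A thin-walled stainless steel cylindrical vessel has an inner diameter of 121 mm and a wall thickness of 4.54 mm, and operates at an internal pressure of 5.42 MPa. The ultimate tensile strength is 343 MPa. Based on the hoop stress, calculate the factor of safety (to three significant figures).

σ_h = pD/(2t) = 5.42×121/(2×4.54) = 72.23 MPa.
n = 343/72.23 = 4.749.

n = 4.75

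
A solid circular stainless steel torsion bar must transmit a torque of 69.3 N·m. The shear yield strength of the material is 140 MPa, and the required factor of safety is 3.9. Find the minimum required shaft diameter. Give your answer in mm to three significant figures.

d = 21.4 mm

Allowable shear stress τ_allow = 140/3.9 = 35.90 MPa.
For a solid shaft τ = 16T/(πd³), so d³ = 16T/(π τ_allow) = 16×69300/(π×35.90) = 9832 mm³.
d = (9832)^(1/3) = 21.42 mm.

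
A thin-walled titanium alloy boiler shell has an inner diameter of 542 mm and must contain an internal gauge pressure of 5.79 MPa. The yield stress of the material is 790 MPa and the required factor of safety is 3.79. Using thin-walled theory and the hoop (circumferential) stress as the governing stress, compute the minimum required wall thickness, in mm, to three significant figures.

t = 7.53 mm

σ_allow = 790/3.79 = 208.4 MPa.
Hoop stress σ_h = pD/(2t), so t = pD/(2σ_allow) = 5.79×542/(2×208.4) = 7.528 mm.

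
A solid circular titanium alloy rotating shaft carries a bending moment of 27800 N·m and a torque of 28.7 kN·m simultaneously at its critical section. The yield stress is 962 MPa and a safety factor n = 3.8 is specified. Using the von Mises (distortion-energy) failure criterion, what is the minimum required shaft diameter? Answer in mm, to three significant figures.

d = 114 mm

σ_allow = σ_y/n = 962/3.8 = 253.2 MPa.
For a solid shaft σ_b = 32M/(πd³) and τ = 16T/(πd³), so the von Mises stress is σ' = (16/πd³)·√(4M²+3T²).
√(4M²+3T²) = √(4×(2.780×10^7)² + 3×(2.870×10^7)²) = 7.458×10^7 N·mm.
d³ = 16×7.458×10^7/(π×253.2) = 1.500×10^6 mm³.
d = 114.5 mm.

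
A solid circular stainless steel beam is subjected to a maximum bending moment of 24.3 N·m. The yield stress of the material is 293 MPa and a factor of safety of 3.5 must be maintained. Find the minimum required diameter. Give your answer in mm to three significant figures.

σ_allow = 293/3.5 = 83.71 MPa.
For a solid circular section σ = 32M/(πd³), so d³ = 32M/(π σ_allow) = 32×24300/(π×83.71) = 2957 mm³.
d = 14.35 mm.

d = 14.4 mm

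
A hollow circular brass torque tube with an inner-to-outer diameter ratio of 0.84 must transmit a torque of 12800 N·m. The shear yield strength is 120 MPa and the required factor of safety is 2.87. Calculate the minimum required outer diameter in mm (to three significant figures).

d_o = 146 mm

τ_allow = 120/2.87 = 41.81 MPa.
For a hollow shaft τ = 16T/[πd_o³(1−k⁴)] with k = 0.84, so 1−k⁴ = 0.5021.
d_o³ = 16T/[π τ_allow (1−k⁴)] = 16×1.2800×10^7/(π×41.81×0.5021) = 3.105×10^6 mm³.
d_o = 145.9 mm.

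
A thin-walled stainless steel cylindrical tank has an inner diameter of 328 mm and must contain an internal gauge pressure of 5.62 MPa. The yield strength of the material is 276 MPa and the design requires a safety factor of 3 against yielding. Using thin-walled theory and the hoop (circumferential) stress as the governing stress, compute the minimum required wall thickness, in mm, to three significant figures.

σ_allow = 276/3 = 92.00 MPa.
Hoop stress σ_h = pD/(2t), so t = pD/(2σ_allow) = 5.62×328/(2×92.00) = 10.02 mm.

t = 10.0 mm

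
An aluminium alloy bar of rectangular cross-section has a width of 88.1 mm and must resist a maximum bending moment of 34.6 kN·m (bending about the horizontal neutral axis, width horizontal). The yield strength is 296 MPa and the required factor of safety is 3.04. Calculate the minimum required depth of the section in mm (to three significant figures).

σ_allow = 296/3.04 = 97.37 MPa.
For a rectangular section σ = 6M/(bh²), so h² = 6M/(b σ_allow) = 6×3.4600×10^7/(88.1×97.37) = 24200 mm².
h = 155.6 mm.

h = 156 mm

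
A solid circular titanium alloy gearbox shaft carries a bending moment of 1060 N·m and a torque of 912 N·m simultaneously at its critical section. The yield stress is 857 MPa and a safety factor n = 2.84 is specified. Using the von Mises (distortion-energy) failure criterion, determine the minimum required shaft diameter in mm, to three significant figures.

σ_allow = σ_y/n = 857/2.84 = 301.8 MPa.
For a solid shaft σ_b = 32M/(πd³) and τ = 16T/(πd³), so the von Mises stress is σ' = (16/πd³)·√(4M²+3T²).
√(4M²+3T²) = √(4×(1.060×10^6)² + 3×(912000)²) = 2.644×10^6 N·mm.
d³ = 16×2.644×10^6/(π×301.8) = 44620 mm³.
d = 35.47 mm.

d = 35.5 mm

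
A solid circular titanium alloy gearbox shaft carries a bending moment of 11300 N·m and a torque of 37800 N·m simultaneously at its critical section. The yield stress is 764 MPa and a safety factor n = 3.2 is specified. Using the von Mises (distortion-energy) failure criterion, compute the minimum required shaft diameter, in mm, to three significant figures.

σ_allow = σ_y/n = 764/3.2 = 238.8 MPa.
For a solid shaft σ_b = 32M/(πd³) and τ = 16T/(πd³), so the von Mises stress is σ' = (16/πd³)·√(4M²+3T²).
√(4M²+3T²) = √(4×(1.130×10^7)² + 3×(3.780×10^7)²) = 6.926×10^7 N·mm.
d³ = 16×6.926×10^7/(π×238.8) = 1.477×10^6 mm³.
d = 113.9 mm.

d = 114 mm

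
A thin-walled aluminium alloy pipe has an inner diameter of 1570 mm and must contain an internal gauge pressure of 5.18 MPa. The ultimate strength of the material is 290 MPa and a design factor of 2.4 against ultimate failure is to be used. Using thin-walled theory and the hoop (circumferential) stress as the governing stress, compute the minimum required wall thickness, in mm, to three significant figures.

t = 33.7 mm

σ_allow = 290/2.4 = 120.8 MPa.
Hoop stress σ_h = pD/(2t), so t = pD/(2σ_allow) = 5.18×1570/(2×120.8) = 33.65 mm.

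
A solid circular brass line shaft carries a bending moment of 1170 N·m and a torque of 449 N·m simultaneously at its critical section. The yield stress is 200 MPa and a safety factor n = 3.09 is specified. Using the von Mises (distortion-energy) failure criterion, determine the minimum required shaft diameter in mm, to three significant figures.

σ_allow = σ_y/n = 200/3.09 = 64.72 MPa.
For a solid shaft σ_b = 32M/(πd³) and τ = 16T/(πd³), so the von Mises stress is σ' = (16/πd³)·√(4M²+3T²).
√(4M²+3T²) = √(4×(1.170×10^6)² + 3×(449000)²) = 2.466×10^6 N·mm.
d³ = 16×2.466×10^6/(π×64.72) = 194000 mm³.
d = 57.89 mm.

d = 57.9 mm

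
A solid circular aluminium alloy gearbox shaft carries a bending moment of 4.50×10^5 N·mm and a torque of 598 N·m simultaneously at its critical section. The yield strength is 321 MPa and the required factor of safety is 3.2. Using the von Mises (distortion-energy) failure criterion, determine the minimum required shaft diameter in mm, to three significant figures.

σ_allow = σ_y/n = 321/3.2 = 100.3 MPa.
For a solid shaft σ_b = 32M/(πd³) and τ = 16T/(πd³), so the von Mises stress is σ' = (16/πd³)·√(4M²+3T²).
√(4M²+3T²) = √(4×(450000)² + 3×(598000)²) = 1.372×10^6 N·mm.
d³ = 16×1.372×10^6/(π×100.3) = 69670 mm³.
d = 41.15 mm.

d = 41.1 mm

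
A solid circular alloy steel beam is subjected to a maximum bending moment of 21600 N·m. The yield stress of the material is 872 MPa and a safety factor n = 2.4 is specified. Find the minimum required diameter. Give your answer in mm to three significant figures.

σ_allow = 872/2.4 = 363.3 MPa.
For a solid circular section σ = 32M/(πd³), so d³ = 32M/(π σ_allow) = 32×2.1600×10^7/(π×363.3) = 605500 mm³.
d = 84.60 mm.

d = 84.6 mm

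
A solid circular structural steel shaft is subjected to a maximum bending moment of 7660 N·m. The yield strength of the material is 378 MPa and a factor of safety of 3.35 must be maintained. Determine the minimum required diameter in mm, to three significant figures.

σ_allow = 378/3.35 = 112.8 MPa.
For a solid circular section σ = 32M/(πd³), so d³ = 32M/(π σ_allow) = 32×7660000/(π×112.8) = 691500 mm³.
d = 88.43 mm.

d = 88.4 mm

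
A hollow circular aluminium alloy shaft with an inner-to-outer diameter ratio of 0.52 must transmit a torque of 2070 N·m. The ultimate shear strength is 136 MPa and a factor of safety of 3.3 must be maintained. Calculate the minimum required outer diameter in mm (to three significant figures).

τ_allow = 136/3.3 = 41.21 MPa.
For a hollow shaft τ = 16T/[πd_o³(1−k⁴)] with k = 0.52, so 1−k⁴ = 0.9269.
d_o³ = 16T/[π τ_allow (1−k⁴)] = 16×2070000/(π×41.21×0.9269) = 276000 mm³.
d_o = 65.11 mm.

d_o = 65.1 mm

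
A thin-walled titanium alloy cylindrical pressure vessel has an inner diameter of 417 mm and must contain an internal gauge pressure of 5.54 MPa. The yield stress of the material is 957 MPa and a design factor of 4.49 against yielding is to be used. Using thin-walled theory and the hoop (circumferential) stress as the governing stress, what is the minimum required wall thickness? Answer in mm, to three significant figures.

t = 5.42 mm

σ_allow = 957/4.49 = 213.1 MPa.
Hoop stress σ_h = pD/(2t), so t = pD/(2σ_allow) = 5.54×417/(2×213.1) = 5.419 mm.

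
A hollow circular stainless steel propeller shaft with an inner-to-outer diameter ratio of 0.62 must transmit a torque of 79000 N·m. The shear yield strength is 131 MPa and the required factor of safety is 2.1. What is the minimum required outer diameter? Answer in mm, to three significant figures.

τ_allow = 131/2.1 = 62.38 MPa.
For a hollow shaft τ = 16T/[πd_o³(1−k⁴)] with k = 0.62, so 1−k⁴ = 0.8522.
d_o³ = 16T/[π τ_allow (1−k⁴)] = 16×7.9000×10^7/(π×62.38×0.8522) = 7.568×10^6 mm³.
d_o = 196.3 mm.

d_o = 196 mm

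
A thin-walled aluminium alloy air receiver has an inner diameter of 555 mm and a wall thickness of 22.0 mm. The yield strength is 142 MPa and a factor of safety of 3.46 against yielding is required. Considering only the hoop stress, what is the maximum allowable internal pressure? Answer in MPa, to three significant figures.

p_allow = 3.25 MPa

σ_allow = 142/3.46 = 41.04 MPa.
σ_h = pD/(2t) → p_allow = 2σ_allow t/D = 2×41.04×22.0/555 = 3.254 MPa.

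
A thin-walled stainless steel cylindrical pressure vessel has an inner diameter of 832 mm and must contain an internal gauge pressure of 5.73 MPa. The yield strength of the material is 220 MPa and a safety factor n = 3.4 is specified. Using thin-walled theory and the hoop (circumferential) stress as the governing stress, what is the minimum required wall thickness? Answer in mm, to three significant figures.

t = 36.8 mm

σ_allow = 220/3.4 = 64.71 MPa.
Hoop stress σ_h = pD/(2t), so t = pD/(2σ_allow) = 5.73×832/(2×64.71) = 36.84 mm.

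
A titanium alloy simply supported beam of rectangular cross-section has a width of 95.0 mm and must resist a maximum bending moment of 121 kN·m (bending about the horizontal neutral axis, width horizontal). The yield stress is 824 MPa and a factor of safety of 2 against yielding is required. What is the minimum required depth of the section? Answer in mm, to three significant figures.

σ_allow = 824/2 = 412.0 MPa.
For a rectangular section σ = 6M/(bh²), so h² = 6M/(b σ_allow) = 6×1.2100×10^8/(95.0×412.0) = 18550 mm².
h = 136.2 mm.

h = 136 mm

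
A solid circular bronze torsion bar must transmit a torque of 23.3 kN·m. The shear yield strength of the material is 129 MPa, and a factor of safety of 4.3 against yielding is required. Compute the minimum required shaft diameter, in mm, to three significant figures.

Allowable shear stress τ_allow = 129/4.3 = 30.00 MPa.
For a solid shaft τ = 16T/(πd³), so d³ = 16T/(π τ_allow) = 16×2.3300×10^7/(π×30.00) = 3.956×10^6 mm³.
d = (3.956×10^6)^(1/3) = 158.1 mm.

d = 158 mm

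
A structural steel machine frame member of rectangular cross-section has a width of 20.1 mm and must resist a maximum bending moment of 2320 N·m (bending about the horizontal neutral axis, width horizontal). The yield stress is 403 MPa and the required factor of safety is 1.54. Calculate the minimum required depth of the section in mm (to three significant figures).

h = 51.4 mm

σ_allow = 403/1.54 = 261.7 MPa.
For a rectangular section σ = 6M/(bh²), so h² = 6M/(b σ_allow) = 6×2320000/(20.1×261.7) = 2646 mm².
h = 51.44 mm.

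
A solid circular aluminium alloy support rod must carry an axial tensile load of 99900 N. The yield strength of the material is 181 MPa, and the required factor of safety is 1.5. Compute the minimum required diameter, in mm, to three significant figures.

d = 32.5 mm

Allowable stress σ_allow = 181/1.5 = 120.7 MPa.
Required area A = F/σ_allow = 99900/120.7 = 827.9 mm².
A = πd²/4 → d = √(4A/π) = 32.47 mm.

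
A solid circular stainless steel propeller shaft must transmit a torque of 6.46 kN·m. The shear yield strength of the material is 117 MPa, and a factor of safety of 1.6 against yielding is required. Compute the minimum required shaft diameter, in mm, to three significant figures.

Allowable shear stress τ_allow = 117/1.6 = 73.12 MPa.
For a solid shaft τ = 16T/(πd³), so d³ = 16T/(π τ_allow) = 16×6460000/(π×73.12) = 449900 mm³.
d = (449900)^(1/3) = 76.63 mm.

d = 76.6 mm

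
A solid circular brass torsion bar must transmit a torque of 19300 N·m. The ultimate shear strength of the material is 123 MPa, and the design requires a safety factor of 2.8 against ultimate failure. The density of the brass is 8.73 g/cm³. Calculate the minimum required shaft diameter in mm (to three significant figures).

d = 131 mm

Allowable shear stress τ_allow = 123/2.8 = 43.93 MPa.
For a solid shaft τ = 16T/(πd³), so d³ = 16T/(π τ_allow) = 16×1.9300×10^7/(π×43.93) = 2.238×10^6 mm³.
d = (2.238×10^6)^(1/3) = 130.8 mm.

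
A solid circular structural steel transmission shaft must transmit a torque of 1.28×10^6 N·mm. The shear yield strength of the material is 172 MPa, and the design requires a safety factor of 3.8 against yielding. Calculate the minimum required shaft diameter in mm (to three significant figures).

d = 52.4 mm

Allowable shear stress τ_allow = 172/3.8 = 45.26 MPa.
For a solid shaft τ = 16T/(πd³), so d³ = 16T/(π τ_allow) = 16×1280000/(π×45.26) = 144000 mm³.
d = (144000)^(1/3) = 52.42 mm.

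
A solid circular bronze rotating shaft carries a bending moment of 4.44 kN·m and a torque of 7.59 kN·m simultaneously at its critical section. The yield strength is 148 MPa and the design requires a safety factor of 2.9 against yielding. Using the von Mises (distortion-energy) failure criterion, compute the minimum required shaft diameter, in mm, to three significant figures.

d = 117 mm

σ_allow = σ_y/n = 148/2.9 = 51.03 MPa.
For a solid shaft σ_b = 32M/(πd³) and τ = 16T/(πd³), so the von Mises stress is σ' = (16/πd³)·√(4M²+3T²).
√(4M²+3T²) = √(4×(4.440×10^6)² + 3×(7.590×10^6)²) = 1.586×10^7 N·mm.
d³ = 16×1.586×10^7/(π×51.03) = 1.583×10^6 mm³.
d = 116.5 mm.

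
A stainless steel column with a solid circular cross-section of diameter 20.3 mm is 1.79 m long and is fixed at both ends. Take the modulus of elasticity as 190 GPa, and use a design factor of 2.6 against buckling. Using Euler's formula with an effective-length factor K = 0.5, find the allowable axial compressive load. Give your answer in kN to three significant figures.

I = πd⁴/64 = π×20.3⁴/64 = 8336 mm⁴.
Effective length L_e = KL = 0.5×1.79 m = 895.0 mm.
Euler critical load P_cr = π²EI/L_e² = π²×190000×8336/895.0² = 19510 N.
P_allow = P_cr/n = 19510/2.6 = 7506 N.

P_allow = 7.51 kN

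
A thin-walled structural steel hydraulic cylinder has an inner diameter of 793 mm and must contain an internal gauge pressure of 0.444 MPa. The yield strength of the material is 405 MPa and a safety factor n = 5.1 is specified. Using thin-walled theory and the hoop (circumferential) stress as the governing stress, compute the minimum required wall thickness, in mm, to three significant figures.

t = 2.22 mm

σ_allow = 405/5.1 = 79.41 MPa.
Hoop stress σ_h = pD/(2t), so t = pD/(2σ_allow) = 0.444×793/(2×79.41) = 2.217 mm.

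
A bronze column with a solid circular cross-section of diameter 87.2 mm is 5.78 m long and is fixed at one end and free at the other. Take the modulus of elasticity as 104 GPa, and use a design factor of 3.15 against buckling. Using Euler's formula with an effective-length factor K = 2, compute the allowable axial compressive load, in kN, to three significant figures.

I = πd⁴/64 = π×87.2⁴/64 = 2.838×10^6 mm⁴.
Effective length L_e = KL = 2×5.78 m = 11560 mm.
Euler critical load P_cr = π²EI/L_e² = π²×104000×2.838×10^6/11560² = 21800 N.
P_allow = P_cr/n = 21800/3.15 = 6921 N.

P_allow = 6.92 kN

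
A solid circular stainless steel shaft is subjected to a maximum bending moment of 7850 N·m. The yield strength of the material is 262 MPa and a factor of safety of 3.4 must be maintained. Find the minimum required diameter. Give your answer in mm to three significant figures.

σ_allow = 262/3.4 = 77.06 MPa.
For a solid circular section σ = 32M/(πd³), so d³ = 32M/(π σ_allow) = 32×7850000/(π×77.06) = 1.038×10^6 mm³.
d = 101.2 mm.

d = 101 mm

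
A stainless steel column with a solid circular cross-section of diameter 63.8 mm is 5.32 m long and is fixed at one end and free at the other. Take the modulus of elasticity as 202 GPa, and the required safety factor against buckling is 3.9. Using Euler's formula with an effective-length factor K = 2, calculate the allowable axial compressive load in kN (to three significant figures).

P_allow = 3.67 kN

I = πd⁴/64 = π×63.8⁴/64 = 813300 mm⁴.
Effective length L_e = KL = 2×5.32 m = 10640 mm.
Euler critical load P_cr = π²EI/L_e² = π²×202000×813300/10640² = 14320 N.
P_allow = P_cr/n = 14320/3.9 = 3672 N.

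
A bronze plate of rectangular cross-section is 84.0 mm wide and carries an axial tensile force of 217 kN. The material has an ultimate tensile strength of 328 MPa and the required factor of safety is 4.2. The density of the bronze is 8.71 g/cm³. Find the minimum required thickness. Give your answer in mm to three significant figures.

t = 33.1 mm

σ_allow = 328/4.2 = 78.10 MPa.
Required area A = F/σ_allow = 217000/78.10 = 2779 mm².
t = A/w = 2779/84.0 = 33.08 mm.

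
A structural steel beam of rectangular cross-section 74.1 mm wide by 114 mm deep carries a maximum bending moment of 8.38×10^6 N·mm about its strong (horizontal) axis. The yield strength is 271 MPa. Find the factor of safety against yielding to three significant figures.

Section modulus S = bh²/6 = 74.1×114²/6 = 160500 mm³.
σ = M/S = 8380000/160500 = 52.21 MPa.
n = 271/52.21 = 5.190.

n = 5.19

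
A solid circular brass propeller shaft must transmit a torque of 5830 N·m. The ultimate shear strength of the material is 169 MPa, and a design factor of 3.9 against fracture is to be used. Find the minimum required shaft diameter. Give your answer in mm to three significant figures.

d = 88.2 mm

Allowable shear stress τ_allow = 169/3.9 = 43.33 MPa.
For a solid shaft τ = 16T/(πd³), so d³ = 16T/(π τ_allow) = 16×5830000/(π×43.33) = 685200 mm³.
d = (685200)^(1/3) = 88.16 mm.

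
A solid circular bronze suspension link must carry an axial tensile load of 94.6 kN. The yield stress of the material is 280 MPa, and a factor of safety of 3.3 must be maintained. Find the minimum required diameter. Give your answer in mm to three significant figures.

d = 37.7 mm

Allowable stress σ_allow = 280/3.3 = 84.85 MPa.
Required area A = F/σ_allow = 94600/84.85 = 1115 mm².
A = πd²/4 → d = √(4A/π) = 37.68 mm.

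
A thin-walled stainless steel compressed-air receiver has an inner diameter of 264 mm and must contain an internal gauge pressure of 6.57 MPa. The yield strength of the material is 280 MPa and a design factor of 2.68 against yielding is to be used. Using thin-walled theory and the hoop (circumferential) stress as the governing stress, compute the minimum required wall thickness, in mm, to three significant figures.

σ_allow = 280/2.68 = 104.5 MPa.
Hoop stress σ_h = pD/(2t), so t = pD/(2σ_allow) = 6.57×264/(2×104.5) = 8.301 mm.

t = 8.30 mm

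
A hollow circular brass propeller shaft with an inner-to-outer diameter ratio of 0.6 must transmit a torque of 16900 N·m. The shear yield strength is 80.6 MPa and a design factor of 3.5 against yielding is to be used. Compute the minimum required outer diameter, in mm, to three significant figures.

τ_allow = 80.6/3.5 = 23.03 MPa.
For a hollow shaft τ = 16T/[πd_o³(1−k⁴)] with k = 0.6, so 1−k⁴ = 0.8704.
d_o³ = 16T/[π τ_allow (1−k⁴)] = 16×1.6900×10^7/(π×23.03×0.8704) = 4.294×10^6 mm³.
d_o = 162.5 mm.

d_o = 163 mm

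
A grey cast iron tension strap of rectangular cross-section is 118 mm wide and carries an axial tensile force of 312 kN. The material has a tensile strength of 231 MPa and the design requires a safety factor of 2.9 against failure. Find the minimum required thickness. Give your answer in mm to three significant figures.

σ_allow = 231/2.9 = 79.66 MPa.
Required area A = F/σ_allow = 312000/79.66 = 3917 mm².
t = A/w = 3917/118 = 33.19 mm.

t = 33.2 mm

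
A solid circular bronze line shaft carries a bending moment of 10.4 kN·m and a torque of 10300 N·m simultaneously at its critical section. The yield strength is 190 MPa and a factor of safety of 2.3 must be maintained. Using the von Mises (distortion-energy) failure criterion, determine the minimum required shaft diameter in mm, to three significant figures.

σ_allow = σ_y/n = 190/2.3 = 82.61 MPa.
For a solid shaft σ_b = 32M/(πd³) and τ = 16T/(πd³), so the von Mises stress is σ' = (16/πd³)·√(4M²+3T²).
√(4M²+3T²) = √(4×(1.040×10^7)² + 3×(1.030×10^7)²) = 2.740×10^7 N·mm.
d³ = 16×2.740×10^7/(π×82.61) = 1.689×10^6 mm³.
d = 119.1 mm.

d = 119 mm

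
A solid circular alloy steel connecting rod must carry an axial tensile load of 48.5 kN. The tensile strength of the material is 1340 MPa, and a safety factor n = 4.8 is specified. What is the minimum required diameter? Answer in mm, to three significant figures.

Allowable stress σ_allow = 1340/4.8 = 279.2 MPa.
Required area A = F/σ_allow = 48500/279.2 = 173.7 mm².
A = πd²/4 → d = √(4A/π) = 14.87 mm.

d = 14.9 mm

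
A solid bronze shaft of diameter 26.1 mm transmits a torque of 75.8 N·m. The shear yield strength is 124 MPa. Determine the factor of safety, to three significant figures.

τ = 16T/(πd³) = 16×75800/(π×26.1³) = 21.71 MPa.
n = τ_limit/τ = 124/21.71 = 5.711.

n = 5.71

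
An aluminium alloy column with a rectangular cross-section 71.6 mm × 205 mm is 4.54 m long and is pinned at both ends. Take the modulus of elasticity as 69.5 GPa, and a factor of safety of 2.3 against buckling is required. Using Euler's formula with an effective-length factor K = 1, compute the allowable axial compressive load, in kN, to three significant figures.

P_allow = 90.7 kN

Buckling occurs about the weak axis: I_min = h·b³/12 = 205×71.6³/12 = 6.271×10^6 mm⁴ (b = 71.6 mm is the smaller dimension).
Effective length L_e = KL = 1×4.54 m = 4540 mm.
Euler critical load P_cr = π²EI/L_e² = π²×69500×6.271×10^6/4540² = 208700 N.
P_allow = P_cr/n = 208700/2.3 = 90730 N.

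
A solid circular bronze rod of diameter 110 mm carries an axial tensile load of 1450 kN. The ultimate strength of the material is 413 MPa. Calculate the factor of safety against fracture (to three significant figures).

A = πd²/4 = 9503 mm².
σ = F/A = 1450000/9503 = 152.6 MPa.
n = 413/152.6 = 2.707.

n = 2.71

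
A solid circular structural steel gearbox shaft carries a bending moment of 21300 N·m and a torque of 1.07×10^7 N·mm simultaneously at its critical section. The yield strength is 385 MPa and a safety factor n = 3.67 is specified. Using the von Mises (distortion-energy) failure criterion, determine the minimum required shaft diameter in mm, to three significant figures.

d = 131 mm

σ_allow = σ_y/n = 385/3.67 = 104.9 MPa.
For a solid shaft σ_b = 32M/(πd³) and τ = 16T/(πd³), so the von Mises stress is σ' = (16/πd³)·√(4M²+3T²).
√(4M²+3T²) = √(4×(2.130×10^7)² + 3×(1.070×10^7)²) = 4.646×10^7 N·mm.
d³ = 16×4.646×10^7/(π×104.9) = 2.255×10^6 mm³.
d = 131.1 mm.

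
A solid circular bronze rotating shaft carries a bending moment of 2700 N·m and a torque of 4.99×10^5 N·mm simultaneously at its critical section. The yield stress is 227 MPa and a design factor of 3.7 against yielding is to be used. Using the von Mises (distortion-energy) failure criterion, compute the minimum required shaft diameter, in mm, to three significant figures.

σ_allow = σ_y/n = 227/3.7 = 61.35 MPa.
For a solid shaft σ_b = 32M/(πd³) and τ = 16T/(πd³), so the von Mises stress is σ' = (16/πd³)·√(4M²+3T²).
√(4M²+3T²) = √(4×(2.700×10^6)² + 3×(499000)²) = 5.469×10^6 N·mm.
d³ = 16×5.469×10^6/(π×61.35) = 454000 mm³.
d = 76.86 mm.

d = 76.9 mm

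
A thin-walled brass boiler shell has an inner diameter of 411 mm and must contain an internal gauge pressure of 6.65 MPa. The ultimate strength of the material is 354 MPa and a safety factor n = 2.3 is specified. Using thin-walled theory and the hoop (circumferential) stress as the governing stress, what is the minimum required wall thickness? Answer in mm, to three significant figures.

t = 8.88 mm

σ_allow = 354/2.3 = 153.9 MPa.
Hoop stress σ_h = pD/(2t), so t = pD/(2σ_allow) = 6.65×411/(2×153.9) = 8.879 mm.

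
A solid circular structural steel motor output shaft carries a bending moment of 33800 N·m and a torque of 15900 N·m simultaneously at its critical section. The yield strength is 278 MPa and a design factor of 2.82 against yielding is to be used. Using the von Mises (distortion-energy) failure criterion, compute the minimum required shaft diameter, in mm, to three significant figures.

σ_allow = σ_y/n = 278/2.82 = 98.58 MPa.
For a solid shaft σ_b = 32M/(πd³) and τ = 16T/(πd³), so the von Mises stress is σ' = (16/πd³)·√(4M²+3T²).
√(4M²+3T²) = √(4×(3.380×10^7)² + 3×(1.590×10^7)²) = 7.299×10^7 N·mm.
d³ = 16×7.299×10^7/(π×98.58) = 3.771×10^6 mm³.
d = 155.7 mm.

d = 156 mm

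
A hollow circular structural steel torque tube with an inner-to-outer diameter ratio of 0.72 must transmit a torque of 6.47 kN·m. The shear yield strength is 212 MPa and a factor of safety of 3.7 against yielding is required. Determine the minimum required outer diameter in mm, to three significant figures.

d_o = 92.3 mm

τ_allow = 212/3.7 = 57.30 MPa.
For a hollow shaft τ = 16T/[πd_o³(1−k⁴)] with k = 0.72, so 1−k⁴ = 0.7313.
d_o³ = 16T/[π τ_allow (1−k⁴)] = 16×6470000/(π×57.30×0.7313) = 786400 mm³.
d_o = 92.30 mm.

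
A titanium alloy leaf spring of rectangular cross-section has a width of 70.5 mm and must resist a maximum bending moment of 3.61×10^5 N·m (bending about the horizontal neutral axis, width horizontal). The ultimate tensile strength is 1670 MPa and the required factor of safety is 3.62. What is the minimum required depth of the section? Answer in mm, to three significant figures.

σ_allow = 1670/3.62 = 461.3 MPa.
For a rectangular section σ = 6M/(bh²), so h² = 6M/(b σ_allow) = 6×3.6100×10^8/(70.5×461.3) = 66600 mm².
h = 258.1 mm.

h = 258 mm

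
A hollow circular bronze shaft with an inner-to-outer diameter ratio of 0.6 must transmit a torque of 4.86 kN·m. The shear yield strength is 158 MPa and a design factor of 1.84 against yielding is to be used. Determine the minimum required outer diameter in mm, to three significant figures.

d_o = 69.2 mm

τ_allow = 158/1.84 = 85.87 MPa.
For a hollow shaft τ = 16T/[πd_o³(1−k⁴)] with k = 0.6, so 1−k⁴ = 0.8704.
d_o³ = 16T/[π τ_allow (1−k⁴)] = 16×4860000/(π×85.87×0.8704) = 331200 mm³.
d_o = 69.19 mm.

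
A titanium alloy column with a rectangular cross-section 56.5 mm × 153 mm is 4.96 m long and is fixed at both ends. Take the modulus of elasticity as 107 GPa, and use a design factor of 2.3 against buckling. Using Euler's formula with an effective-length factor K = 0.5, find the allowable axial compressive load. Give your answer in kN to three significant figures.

Buckling occurs about the weak axis: I_min = h·b³/12 = 153×56.5³/12 = 2.300×10^6 mm⁴ (b = 56.5 mm is the smaller dimension).
Effective length L_e = KL = 0.5×4.96 m = 2480 mm.
Euler critical load P_cr = π²EI/L_e² = π²×107000×2.300×10^6/2480² = 394900 N.
P_allow = P_cr/n = 394900/2.3 = 171700 N.

P_allow = 172 kN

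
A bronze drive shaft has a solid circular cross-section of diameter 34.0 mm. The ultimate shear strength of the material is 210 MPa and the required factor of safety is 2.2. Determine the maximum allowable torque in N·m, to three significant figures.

τ_allow = 210/2.2 = 95.45 MPa.
For a solid shaft T_allow = τ_allow·πd³/16; πd³/16 = π×34.0³/16 = 7717 mm³.
T_allow = 95.45×7717 = 736700 N·mm = 736.7 N·m.

T_allow = 737 N·m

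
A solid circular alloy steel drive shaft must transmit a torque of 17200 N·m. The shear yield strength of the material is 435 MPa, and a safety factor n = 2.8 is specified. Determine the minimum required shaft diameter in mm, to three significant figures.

Allowable shear stress τ_allow = 435/2.8 = 155.4 MPa.
For a solid shaft τ = 16T/(πd³), so d³ = 16T/(π τ_allow) = 16×1.7200×10^7/(π×155.4) = 563900 mm³.
d = (563900)^(1/3) = 82.61 mm.

d = 82.6 mm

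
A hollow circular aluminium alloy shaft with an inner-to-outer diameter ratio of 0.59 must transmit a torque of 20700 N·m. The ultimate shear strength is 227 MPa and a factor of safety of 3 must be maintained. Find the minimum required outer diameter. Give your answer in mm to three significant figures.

τ_allow = 227/3 = 75.67 MPa.
For a hollow shaft τ = 16T/[πd_o³(1−k⁴)] with k = 0.59, so 1−k⁴ = 0.8788.
d_o³ = 16T/[π τ_allow (1−k⁴)] = 16×2.0700×10^7/(π×75.67×0.8788) = 1.585×10^6 mm³.
d_o = 116.6 mm.

d_o = 117 mm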